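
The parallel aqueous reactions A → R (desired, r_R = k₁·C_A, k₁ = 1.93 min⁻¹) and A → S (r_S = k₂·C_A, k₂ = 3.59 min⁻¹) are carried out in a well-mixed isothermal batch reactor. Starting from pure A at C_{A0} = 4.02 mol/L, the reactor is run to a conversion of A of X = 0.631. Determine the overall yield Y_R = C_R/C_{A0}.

C_A = C_{A0}(1−X) = 1.483 mol/L.
Both paths are first order in A, so the instantaneous fraction to R is constant: dC_R/d(−C_A) = k₁/(k₁+k₂) = 0.3496.
C_R = 0.3496·(C_{A0}−C_A) = 0.3496×2.537 = 0.887 mol/L.
Y_R = C_R/C_{A0} = 0.8869/4.02 = 0.221.

0.221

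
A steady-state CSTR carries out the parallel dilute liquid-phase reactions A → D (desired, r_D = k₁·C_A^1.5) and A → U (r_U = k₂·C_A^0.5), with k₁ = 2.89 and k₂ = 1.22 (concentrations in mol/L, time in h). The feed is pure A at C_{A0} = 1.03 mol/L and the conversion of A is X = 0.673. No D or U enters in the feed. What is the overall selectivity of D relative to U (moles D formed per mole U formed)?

0.798

Exit C_A = C_{A0}(1−X) = 1.03×0.327 = 0.3368 mol/L.
A CSTR operates uniformly at the exit composition, giving r_D = 0.5649 and r_U = 0.7080 (each k·C_A^n at C_A = 0.3368).
Overall selectivity = C_D/C_U = r_Dτ/(r_Uτ) = r_D/r_U = 0.798.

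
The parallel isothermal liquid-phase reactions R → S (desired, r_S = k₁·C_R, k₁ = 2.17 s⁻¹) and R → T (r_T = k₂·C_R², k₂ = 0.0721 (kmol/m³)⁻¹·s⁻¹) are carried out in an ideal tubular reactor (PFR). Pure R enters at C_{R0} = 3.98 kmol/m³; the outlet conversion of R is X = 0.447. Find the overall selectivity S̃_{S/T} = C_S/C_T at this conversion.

9.76

C_R = C_{R0}(1−X) = 2.201 kmol/m³.
Along a PFR/batch, dC_S/dC_R = −r_S/(r_S+r_T) = −k₁/(k₁+k₂·C_R).
Integrating from C_{R0} to C_R: C_S = (2.17/0.0721)·ln[(2.17+0.0721·3.98)/(2.17+0.0721·2.20)] = 30.10·ln(2.457/2.329) = 1.614 kmol/m³.
C_T = (C_{R0}−C_R)−C_S = 0.1653 kmol/m³; S̃_{S/T} = 1.614/0.1653 = 9.76.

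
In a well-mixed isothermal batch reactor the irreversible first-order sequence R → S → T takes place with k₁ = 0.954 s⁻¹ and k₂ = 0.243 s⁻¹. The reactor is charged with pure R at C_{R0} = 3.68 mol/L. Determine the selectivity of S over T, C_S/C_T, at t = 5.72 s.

0.492

For first-order series with pure R initially, C_S(t) = k₁C_{R0}/(k₂−k₁)·(e^(−k₁t) − e^(−k₂t)).
e^(−k₁t) = e^(−0.954×5.72) = e^(−5.457) = 0.004267; e^(−k₂t) = e^(−1.390) = 0.2491.
C_S = 0.954×3.68/(0.243−0.954) × (0.004267−0.2491) = (-4.938)×(-0.2448) = 1.209 mol/L.
C_R = C_{R0}e^(−k₁t) = 0.01570 mol/L, so C_T = C_{R0}−C_R−C_S = 2.455 mol/L; C_S/C_T = 0.492.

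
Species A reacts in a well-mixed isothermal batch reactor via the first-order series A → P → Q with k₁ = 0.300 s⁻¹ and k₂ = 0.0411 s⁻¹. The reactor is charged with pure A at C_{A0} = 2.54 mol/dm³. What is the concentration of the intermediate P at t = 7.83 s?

1.85 mol/dm³

Solving the coupled first-order balances gives C_P(t) = [k₁/(k₂−k₁)]·C_{A0}·(e^(−k₁t) − e^(−k₂t)).
e^(−k₁t) = e^(−0.300×7.83) = e^(−2.349) = 0.09546; e^(−k₂t) = e^(−0.3218) = 0.7248.
C_P = 0.300×2.54/(0.0411−0.300) × (0.09546−0.7248) = (-2.943)×(-0.6294) = 1.852 mol/dm³.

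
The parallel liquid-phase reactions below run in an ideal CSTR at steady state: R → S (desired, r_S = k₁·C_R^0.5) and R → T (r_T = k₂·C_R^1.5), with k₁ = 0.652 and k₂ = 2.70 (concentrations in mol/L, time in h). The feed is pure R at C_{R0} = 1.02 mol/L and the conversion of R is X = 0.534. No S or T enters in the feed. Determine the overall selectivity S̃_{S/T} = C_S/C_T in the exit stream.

0.508

Exit C_R = C_{R0}(1−X) = 1.02×0.466 = 0.4753 mol/L.
Rates in a CSTR are evaluated at the outlet concentration: r_S = 0.652×0.4753^0.5 = 0.4495, r_T = 2.70×0.4753^1.5 = 0.8848.
Overall selectivity = C_S/C_T = r_Sτ/(r_Tτ) = r_S/r_T = 0.508.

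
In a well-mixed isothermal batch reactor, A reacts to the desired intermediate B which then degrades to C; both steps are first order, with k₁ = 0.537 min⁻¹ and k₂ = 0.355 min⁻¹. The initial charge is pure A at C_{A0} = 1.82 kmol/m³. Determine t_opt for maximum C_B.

The intermediate peaks when r₁ = r₂, i.e. k₁e^(−k₁t) = k₂e^(−k₂t), giving t_opt = ln(k₂/k₁)/(k₂−k₁).
= ln(0.355/0.537)/(0.355−0.537) = ln(0.6611)/-0.1820 = -0.4139/-0.1820 = 2.27 min.

2.27 min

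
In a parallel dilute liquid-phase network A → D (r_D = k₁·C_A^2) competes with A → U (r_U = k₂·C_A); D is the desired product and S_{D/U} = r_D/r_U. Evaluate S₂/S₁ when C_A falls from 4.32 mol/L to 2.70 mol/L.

0.625

S_{D/U} = (k₁/k₂)·C_A, so S₂/S₁ = (C_{A,2}/C_{A,1}).
= 2.70/4.32 = 0.625.
Selectivity toward D falls as C_A falls — high-concentration operation is favoured.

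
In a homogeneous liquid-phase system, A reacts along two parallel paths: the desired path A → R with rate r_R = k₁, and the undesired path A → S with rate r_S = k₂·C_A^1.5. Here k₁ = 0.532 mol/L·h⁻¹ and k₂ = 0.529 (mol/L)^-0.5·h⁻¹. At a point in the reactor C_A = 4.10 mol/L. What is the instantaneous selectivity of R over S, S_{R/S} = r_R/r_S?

0.121

S_{R/S} = r_R/r_S = (k₁)/(k₂·C_A^1.5) = (k₁/k₂)·C_A^-1.5.
= (0.532) / (0.529×4.100^1.5) = 0.5320/4.392 = 0.121.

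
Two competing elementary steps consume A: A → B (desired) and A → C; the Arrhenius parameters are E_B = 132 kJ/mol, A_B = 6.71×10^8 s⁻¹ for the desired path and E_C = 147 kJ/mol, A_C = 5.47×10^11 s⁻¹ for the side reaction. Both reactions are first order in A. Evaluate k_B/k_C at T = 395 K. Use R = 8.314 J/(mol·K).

k_B/k_C = (A_B/A_C)·exp[−(E_B−E_C)/(RT)] = (A_B/A_C)·exp[(E_C−E_B)/(RT)].
(E_C−E_B)/(RT) = (147−132)×10³/(8.314×395) = 15000/3284 = 4.568.
k_B/k_C = (6.71×10^8/5.47×10^11)·exp(4.568) = 0.001227 × 96.31 = 0.118.

0.118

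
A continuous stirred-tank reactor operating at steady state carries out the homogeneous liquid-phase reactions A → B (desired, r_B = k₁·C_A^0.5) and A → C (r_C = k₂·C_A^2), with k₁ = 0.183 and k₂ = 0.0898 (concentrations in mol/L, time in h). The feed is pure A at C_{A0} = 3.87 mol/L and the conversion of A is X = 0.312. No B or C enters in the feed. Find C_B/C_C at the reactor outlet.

0.469

Exit C_A = C_{A0}(1−X) = 3.87×0.688 = 2.663 mol/L.
Rates in a CSTR are evaluated at the outlet concentration: r_B = 0.183×2.663^0.5 = 0.2986, r_C = 0.0898×2.663^2 = 0.6366.
Overall selectivity = C_B/C_C = r_Bτ/(r_Cτ) = r_B/r_C = 0.469.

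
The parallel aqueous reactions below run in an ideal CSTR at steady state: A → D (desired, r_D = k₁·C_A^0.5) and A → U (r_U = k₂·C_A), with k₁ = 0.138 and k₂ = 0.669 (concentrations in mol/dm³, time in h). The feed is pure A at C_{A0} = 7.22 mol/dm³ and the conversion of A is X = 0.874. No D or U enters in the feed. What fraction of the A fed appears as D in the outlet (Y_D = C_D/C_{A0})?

0.155

Exit C_A = C_{A0}(1−X) = 7.22×0.126 = 0.9097 mol/dm³.
A CSTR operates uniformly at the exit composition, giving r_D = 0.1316 and r_U = 0.6086 (each k·C_A^n at C_A = 0.9097).
Fraction of consumed A going to D: r_D/(r_D+r_U) = 0.1778.
C_D = 0.1778·C_{A0}·X = 0.1778×7.22×0.874 = 1.12 mol/dm³; Y_D = C_D/C_{A0} = 0.155.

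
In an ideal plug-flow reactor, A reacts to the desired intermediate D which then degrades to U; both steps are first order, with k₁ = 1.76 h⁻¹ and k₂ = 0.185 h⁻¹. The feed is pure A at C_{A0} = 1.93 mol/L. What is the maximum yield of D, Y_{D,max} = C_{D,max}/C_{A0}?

0.768

At the optimum, C_{D,max}/C_{A0} = (k₁/k₂)^[k₂/(k₂−k₁)].
= (1.76/0.185)^(0.185/(0.185−1.76)) = (9.514)^(-0.1175) = 0.7675.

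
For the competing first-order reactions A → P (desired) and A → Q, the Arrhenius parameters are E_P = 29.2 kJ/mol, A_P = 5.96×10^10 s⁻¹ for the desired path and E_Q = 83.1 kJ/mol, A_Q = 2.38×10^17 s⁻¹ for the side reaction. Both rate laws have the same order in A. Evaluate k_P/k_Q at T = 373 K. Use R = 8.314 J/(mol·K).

k_P/k_Q = (A_P/A_Q)·exp[−(E_P−E_Q)/(RT)] = (A_P/A_Q)·exp[(E_Q−E_P)/(RT)].
(E_Q−E_P)/(RT) = (83.1−29.2)×10³/(8.314×373) = 53900/3101 = 17.38.
k_P/k_Q = (5.96×10^10/2.38×10^17)·exp(17.38) = 2.504×10^-7 × 3.535×10^7 = 8.85.

8.85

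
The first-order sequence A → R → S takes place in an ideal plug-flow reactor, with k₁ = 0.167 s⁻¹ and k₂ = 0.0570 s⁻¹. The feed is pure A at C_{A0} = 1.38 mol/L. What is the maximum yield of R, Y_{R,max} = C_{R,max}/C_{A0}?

0.573

At the optimum, C_{R,max}/C_{A0} = (k₁/k₂)^[k₂/(k₂−k₁)].
= (0.167/0.0570)^(0.0570/(0.0570−0.167)) = (2.930)^(-0.5182) = 0.5729.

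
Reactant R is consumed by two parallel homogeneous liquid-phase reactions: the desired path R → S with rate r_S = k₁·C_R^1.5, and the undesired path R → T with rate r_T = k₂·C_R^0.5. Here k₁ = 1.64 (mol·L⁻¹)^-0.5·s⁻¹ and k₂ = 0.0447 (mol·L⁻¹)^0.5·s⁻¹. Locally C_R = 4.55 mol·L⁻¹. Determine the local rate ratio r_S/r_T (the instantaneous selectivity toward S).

S_{S/T} = r_S/r_T = (k₁·C_R^1.5)/(k₂·C_R^0.5) = (k₁/k₂)·C_R.
= (1.64×4.550^1.5) / (0.0447×4.550^0.5) = 15.92/0.09535 = 167.
Since the desired path is higher order in R, keeping C_R high (PFR or concentrated feed) favours S.

167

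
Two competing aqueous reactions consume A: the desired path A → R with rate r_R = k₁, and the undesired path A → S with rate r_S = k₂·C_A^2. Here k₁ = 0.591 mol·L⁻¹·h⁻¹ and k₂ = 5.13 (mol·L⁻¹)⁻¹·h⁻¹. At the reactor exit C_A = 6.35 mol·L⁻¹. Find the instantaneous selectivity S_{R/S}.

S_{R/S} = r_R/r_S = (k₁)/(k₂·C_A^2) = (k₁/k₂)·C_A^-2.
= (0.591) / (5.13×6.350^2) = 0.5910/206.9 = 0.00286.
The undesired path is higher order in A, so low C_A (CSTR or dilute feed) favours R.

0.00286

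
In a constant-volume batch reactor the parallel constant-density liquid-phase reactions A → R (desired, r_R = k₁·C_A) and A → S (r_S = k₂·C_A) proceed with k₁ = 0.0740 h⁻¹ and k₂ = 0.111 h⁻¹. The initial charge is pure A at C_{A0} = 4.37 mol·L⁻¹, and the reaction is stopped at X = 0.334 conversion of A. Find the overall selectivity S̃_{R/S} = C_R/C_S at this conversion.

0.667

C_A = C_{A0}(1−X) = 2.910 mol·L⁻¹.
Both paths are first order in A, so the instantaneous fraction to R is constant: dC_R/d(−C_A) = k₁/(k₁+k₂) = 0.4000.
C_R = 0.4000·(C_{A0}−C_A) = 0.4000×1.460 = 0.584 mol·L⁻¹.
C_S = (C_{A0}−C_A)−C_R = 0.8757 mol·L⁻¹; S̃_{R/S} = 0.5838/0.8757 = 0.667.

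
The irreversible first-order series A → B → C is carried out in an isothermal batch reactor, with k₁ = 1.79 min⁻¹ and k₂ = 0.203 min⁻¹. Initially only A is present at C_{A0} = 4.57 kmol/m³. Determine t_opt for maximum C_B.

Setting dC_B/dt = 0 gives t_opt = ln(k₂/k₁)/(k₂−k₁).
= ln(0.203/1.79)/(0.203−1.79) = ln(0.1134)/-1.587 = -2.177/-1.587 = 1.37 min.

1.37 min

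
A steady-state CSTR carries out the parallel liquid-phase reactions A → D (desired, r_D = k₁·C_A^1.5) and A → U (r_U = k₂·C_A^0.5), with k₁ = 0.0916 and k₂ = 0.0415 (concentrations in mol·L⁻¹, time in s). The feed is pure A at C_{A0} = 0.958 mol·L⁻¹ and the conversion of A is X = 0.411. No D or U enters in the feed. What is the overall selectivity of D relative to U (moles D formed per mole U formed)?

1.25

Exit C_A = C_{A0}(1−X) = 0.958×0.589 = 0.5643 mol·L⁻¹.
Rates in a CSTR are evaluated at the outlet concentration: r_D = 0.0916×0.5643^1.5 = 0.03883, r_U = 0.0415×0.5643^0.5 = 0.03117.
Overall selectivity = C_D/C_U = r_Dτ/(r_Uτ) = r_D/r_U = 1.25.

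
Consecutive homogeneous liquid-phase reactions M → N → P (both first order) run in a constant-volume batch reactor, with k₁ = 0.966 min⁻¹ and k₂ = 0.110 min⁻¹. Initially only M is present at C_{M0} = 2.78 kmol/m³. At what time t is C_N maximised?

2.54 min

Setting dC_N/dt = 0 gives t_opt = ln(k₂/k₁)/(k₂−k₁).
= ln(0.110/0.966)/(0.110−0.966) = ln(0.1139)/-0.8560 = -2.173/-0.8560 = 2.54 min.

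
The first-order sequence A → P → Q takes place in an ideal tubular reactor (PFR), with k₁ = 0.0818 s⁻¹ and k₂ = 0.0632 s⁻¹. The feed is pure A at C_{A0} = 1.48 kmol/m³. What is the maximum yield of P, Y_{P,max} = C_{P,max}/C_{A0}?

For a first-order series the maximum intermediate yield is C_{P,max}/C_{A0} = (k₁/k₂)^[k₂/(k₂−k₁)].
= (0.0818/0.0632)^(0.0632/(0.0632−0.0818)) = (1.294)^(-3.398) = 0.4162.

0.416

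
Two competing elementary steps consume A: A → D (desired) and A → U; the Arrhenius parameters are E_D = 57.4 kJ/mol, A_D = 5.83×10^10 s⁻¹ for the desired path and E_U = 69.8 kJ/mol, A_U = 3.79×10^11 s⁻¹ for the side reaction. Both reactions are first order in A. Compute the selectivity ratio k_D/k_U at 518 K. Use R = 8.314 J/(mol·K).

2.74

Since both paths have the same order in A, the concentration cancels and S_{D/U} = k_D/k_U = (A_D/A_U)·exp[(E_U−E_D)/(RT)].
(E_U−E_D)/(RT) = (69.8−57.4)×10³/(8.314×518) = 12400/4307 = 2.879.
k_D/k_U = (5.83×10^10/3.79×10^11)·exp(2.879) = 0.1538 × 17.80 = 2.74.
Since E_D < E_U, lowering the temperature improves selectivity toward D.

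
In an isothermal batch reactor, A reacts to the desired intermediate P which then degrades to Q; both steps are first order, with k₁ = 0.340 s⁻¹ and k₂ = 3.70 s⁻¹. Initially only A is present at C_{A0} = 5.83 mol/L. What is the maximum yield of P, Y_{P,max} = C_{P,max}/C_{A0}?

0.0722

Evaluating C_P at t_opt = ln(k₂/k₁)/(k₂−k₁) gives C_{P,max}/C_{A0} = (k₁/k₂)^[k₂/(k₂−k₁)].
= (0.340/3.70)^(3.70/(3.70−0.340)) = (0.09189)^(1.101) = 0.07217.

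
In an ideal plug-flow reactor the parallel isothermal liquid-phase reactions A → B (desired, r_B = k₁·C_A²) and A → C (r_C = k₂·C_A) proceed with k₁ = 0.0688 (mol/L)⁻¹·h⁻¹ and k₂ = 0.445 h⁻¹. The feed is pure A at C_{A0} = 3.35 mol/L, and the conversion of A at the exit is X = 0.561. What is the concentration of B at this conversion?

0.505 mol/L

C_A = C_{A0}(1−X) = 1.471 mol/L.
Along a PFR/batch, dC_C/dC_A = −r_C/(r_B+r_C) = −k₂/(k₂+k₁·C_A).
Integrating from C_{A0} to C_A: C_C = (0.445/0.0688)·ln[(0.445+0.0688·3.35)/(0.445+0.0688·1.47)] = 6.468·ln(0.6755/0.5462) = 1.374 mol/L.
Then C_B = (C_{A0}−C_A) − C_C = 1.879 − 1.374 = 0.5051 mol/L.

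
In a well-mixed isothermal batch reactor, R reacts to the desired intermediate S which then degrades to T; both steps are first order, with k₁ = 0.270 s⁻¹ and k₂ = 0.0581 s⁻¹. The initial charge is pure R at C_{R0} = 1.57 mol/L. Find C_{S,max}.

Evaluating C_S at t_opt = ln(k₂/k₁)/(k₂−k₁) gives C_{S,max}/C_{R0} = (k₁/k₂)^[k₂/(k₂−k₁)].
= (0.270/0.0581)^(0.0581/(0.0581−0.270)) = (4.647)^(-0.2742) = 0.6562.
C_{S,max} = 0.6562×1.57 = 1.03 mol/L.

1.03 mol/L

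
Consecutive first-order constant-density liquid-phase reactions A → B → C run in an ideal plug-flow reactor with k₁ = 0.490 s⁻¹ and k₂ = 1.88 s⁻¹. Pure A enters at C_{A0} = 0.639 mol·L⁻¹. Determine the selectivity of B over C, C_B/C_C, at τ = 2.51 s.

0.164

The intermediate concentration in a first-order A→B→C sequence is C_B = k₁C_{A0}(e^(−k₁τ) − e^(−k₂τ))/(k₂−k₁).
e^(−k₁τ) = e^(−0.490×2.51) = e^(−1.230) = 0.2923; e^(−k₂τ) = e^(−4.719) = 0.008926.
C_B = 0.490×0.639/(1.88−0.490) × (0.2923−0.008926) = 0.2253×0.2834 = 0.06384 mol·L⁻¹.
C_A = C_{A0}e^(−k₁τ) = 0.1868 mol·L⁻¹, so C_C = C_{A0}−C_A−C_B = 0.3884 mol·L⁻¹; C_B/C_C = 0.164.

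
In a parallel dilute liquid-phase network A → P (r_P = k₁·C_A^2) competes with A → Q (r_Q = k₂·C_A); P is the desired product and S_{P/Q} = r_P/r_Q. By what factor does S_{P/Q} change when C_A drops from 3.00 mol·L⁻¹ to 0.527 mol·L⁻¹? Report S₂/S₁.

0.176

S_{P/Q} = (k₁/k₂)·C_A, so S₂/S₁ = (C_{A,2}/C_{A,1}).
= 0.527/3.00 = 0.176.
Selectivity toward P falls as C_A falls — high-concentration operation is favoured.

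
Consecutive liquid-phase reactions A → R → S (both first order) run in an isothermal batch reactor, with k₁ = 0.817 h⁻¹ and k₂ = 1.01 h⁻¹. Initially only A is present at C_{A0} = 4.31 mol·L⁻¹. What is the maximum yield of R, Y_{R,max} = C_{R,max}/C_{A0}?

At the optimum, C_{R,max}/C_{A0} = (k₁/k₂)^[k₂/(k₂−k₁)].
= (0.817/1.01)^(1.01/(1.01−0.817)) = (0.8089)^(5.233) = 0.3296.

0.330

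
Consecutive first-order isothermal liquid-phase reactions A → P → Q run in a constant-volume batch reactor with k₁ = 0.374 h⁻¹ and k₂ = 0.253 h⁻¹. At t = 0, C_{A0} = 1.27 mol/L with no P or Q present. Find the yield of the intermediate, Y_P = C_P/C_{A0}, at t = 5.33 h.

For first-order series with pure A initially, C_P(t) = k₁C_{A0}/(k₂−k₁)·(e^(−k₁t) − e^(−k₂t)).
e^(−k₁t) = e^(−0.374×5.33) = e^(−1.993) = 0.1362; e^(−k₂t) = e^(−1.348) = 0.2596.
C_P = 0.374×1.27/(0.253−0.374) × (0.1362−0.2596) = (-3.925)×(-0.1234) = 0.4844 mol/L.
Y_P = C_P/C_{A0} = 0.4844/1.27 = 0.381.

0.381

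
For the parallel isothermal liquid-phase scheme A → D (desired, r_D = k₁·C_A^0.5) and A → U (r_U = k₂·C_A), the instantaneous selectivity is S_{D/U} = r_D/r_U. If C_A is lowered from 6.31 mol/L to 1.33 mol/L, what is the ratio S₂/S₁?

2.18

S_{D/U} = (k₁/k₂)·C_A^-0.5, so S₂/S₁ = (C_{A,2}/C_{A,1})^-0.5.
= (1.33/6.31)^(-0.5) = (0.2108)^(-0.5) = 2.18.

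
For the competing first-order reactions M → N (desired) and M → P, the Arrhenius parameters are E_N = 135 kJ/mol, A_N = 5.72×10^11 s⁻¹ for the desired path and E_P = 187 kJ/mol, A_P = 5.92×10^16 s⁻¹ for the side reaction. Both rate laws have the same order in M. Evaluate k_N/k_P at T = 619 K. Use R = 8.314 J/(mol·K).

0.236

k_N/k_P = (A_N/A_P)·exp[−(E_N−E_P)/(RT)] = (A_N/A_P)·exp[(E_P−E_N)/(RT)].
(E_P−E_N)/(RT) = (187−135)×10³/(8.314×619) = 52000/5146 = 10.10.
k_N/k_P = (5.72×10^11/5.92×10^16)·exp(10.10) = 9.662×10^-6 × 24446 = 0.236.
Since E_N < E_P, lowering the temperature improves selectivity toward N.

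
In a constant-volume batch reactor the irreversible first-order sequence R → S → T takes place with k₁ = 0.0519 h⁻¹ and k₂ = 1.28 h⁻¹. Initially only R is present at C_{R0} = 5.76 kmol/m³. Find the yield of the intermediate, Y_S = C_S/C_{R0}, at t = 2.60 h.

For first-order series with pure R initially, C_S(t) = k₁C_{R0}/(k₂−k₁)·(e^(−k₁t) − e^(−k₂t)).
e^(−k₁t) = e^(−0.0519×2.60) = e^(−0.1349) = 0.8738; e^(−k₂t) = e^(−3.328) = 0.03586.
C_S = 0.0519×5.76/(1.28−0.0519) × (0.8738−0.03586) = 0.2434×0.8379 = 0.2040 kmol/m³.
Y_S = C_S/C_{R0} = 0.2040/5.76 = 0.0354.

0.0354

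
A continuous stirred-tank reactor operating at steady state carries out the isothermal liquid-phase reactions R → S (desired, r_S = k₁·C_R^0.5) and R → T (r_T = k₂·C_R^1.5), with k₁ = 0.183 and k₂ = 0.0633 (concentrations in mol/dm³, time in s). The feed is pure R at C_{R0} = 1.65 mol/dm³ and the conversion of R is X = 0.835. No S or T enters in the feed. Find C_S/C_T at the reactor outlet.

10.6

Exit C_R = C_{R0}(1−X) = 1.65×0.165 = 0.2723 mol/dm³.
A CSTR operates uniformly at the exit composition, giving r_S = 0.09548 and r_T = 0.008992 (each k·C_R^n at C_R = 0.2723).
Overall selectivity = C_S/C_T = r_Sτ/(r_Tτ) = r_S/r_T = 10.6.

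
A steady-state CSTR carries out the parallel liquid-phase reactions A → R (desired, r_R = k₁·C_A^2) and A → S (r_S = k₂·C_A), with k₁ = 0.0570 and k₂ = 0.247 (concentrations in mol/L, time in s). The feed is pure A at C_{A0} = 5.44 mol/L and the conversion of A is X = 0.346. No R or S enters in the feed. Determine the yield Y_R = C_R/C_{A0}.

Exit C_A = C_{A0}(1−X) = 5.44×0.654 = 3.558 mol/L.
In a CSTR the entire volume is at exit conditions, so r_R = 0.0570×3.558^2 = 0.7215 and r_S = 0.247×3.558 = 0.8788.
Fraction of consumed A going to R: r_R/(r_R+r_S) = 0.4509.
C_R = 0.4509·C_{A0}·X = 0.4509×5.44×0.346 = 0.849 mol/L; Y_R = C_R/C_{A0} = 0.156.

0.156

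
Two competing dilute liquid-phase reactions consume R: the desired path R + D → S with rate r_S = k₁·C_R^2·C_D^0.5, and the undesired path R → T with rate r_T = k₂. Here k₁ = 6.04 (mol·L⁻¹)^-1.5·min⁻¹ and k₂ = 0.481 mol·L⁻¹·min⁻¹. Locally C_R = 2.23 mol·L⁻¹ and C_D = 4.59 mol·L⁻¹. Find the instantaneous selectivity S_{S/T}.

S_{S/T} = r_S/r_T = (k₁·C_R^2·C_D^0.5)/(k₂) = (k₁/k₂)·C_R^2·C_D^0.5.
= (6.04×2.230^2×4.590^0.5) / (0.481) = 64.35/0.4810 = 134.

134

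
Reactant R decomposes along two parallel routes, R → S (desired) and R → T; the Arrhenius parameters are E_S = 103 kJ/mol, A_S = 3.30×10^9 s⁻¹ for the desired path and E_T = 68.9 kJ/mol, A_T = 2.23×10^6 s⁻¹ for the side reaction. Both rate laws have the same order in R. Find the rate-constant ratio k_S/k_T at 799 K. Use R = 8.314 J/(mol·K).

8.73

With equal orders, S_{S/T} = k_S/k_T = (A_S/A_T)·exp[(E_T−E_S)/(RT)].
(E_T−E_S)/(RT) = (68.9−103)×10³/(8.314×799) = -34100/6643 = -5.133.
k_S/k_T = (3.30×10^9/2.23×10^6)·exp(-5.133) = 1480 × 0.005897 = 8.73.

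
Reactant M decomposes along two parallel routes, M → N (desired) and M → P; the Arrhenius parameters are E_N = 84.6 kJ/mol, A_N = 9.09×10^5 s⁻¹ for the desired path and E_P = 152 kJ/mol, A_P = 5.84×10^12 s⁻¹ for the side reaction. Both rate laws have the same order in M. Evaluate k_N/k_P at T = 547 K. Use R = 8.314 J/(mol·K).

0.425

k_N/k_P = (A_N/A_P)·exp[−(E_N−E_P)/(RT)] = (A_N/A_P)·exp[(E_P−E_N)/(RT)].
(E_P−E_N)/(RT) = (152−84.6)×10³/(8.314×547) = 67400/4548 = 14.82.
k_N/k_P = (9.09×10^5/5.84×10^12)·exp(14.82) = 1.557×10^-7 × 2.732×10^6 = 0.425.
Since E_N < E_P, lowering the temperature improves selectivity toward N.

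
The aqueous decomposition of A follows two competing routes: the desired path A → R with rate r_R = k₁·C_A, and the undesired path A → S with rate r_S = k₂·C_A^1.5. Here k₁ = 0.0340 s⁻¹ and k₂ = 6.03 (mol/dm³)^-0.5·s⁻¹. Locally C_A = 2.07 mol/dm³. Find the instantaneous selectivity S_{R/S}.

S_{R/S} = r_R/r_S = (k₁·C_A)/(k₂·C_A^1.5) = (k₁/k₂)·C_A^-0.5.
= (0.0340×2.070) / (6.03×2.070^1.5) = 0.07038/17.96 = 0.00392.

0.00392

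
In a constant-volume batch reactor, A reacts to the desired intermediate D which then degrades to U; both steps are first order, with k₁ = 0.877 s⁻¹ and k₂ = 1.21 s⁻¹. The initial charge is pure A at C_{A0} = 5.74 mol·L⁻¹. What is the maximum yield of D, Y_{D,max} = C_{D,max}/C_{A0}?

0.311

For a first-order series the maximum intermediate yield is C_{D,max}/C_{A0} = (k₁/k₂)^[k₂/(k₂−k₁)].
= (0.877/1.21)^(1.21/(1.21−0.877)) = (0.7248)^(3.634) = 0.3105.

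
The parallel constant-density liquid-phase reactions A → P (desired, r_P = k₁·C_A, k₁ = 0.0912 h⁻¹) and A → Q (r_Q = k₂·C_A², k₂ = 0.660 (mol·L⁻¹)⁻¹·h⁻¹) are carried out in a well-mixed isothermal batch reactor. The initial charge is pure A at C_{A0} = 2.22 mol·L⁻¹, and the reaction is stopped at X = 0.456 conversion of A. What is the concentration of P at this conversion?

C_A = C_{A0}(1−X) = 1.208 mol·L⁻¹.
Along a PFR/batch, dC_P/dC_A = −r_P/(r_P+r_Q) = −k₁/(k₁+k₂·C_A).
Integrating from C_{A0} to C_A: C_P = (0.0912/0.660)·ln[(0.0912+0.660·2.22)/(0.0912+0.660·1.21)] = 0.1382·ln(1.556/0.8883) = 0.07750 mol·L⁻¹.

0.0775 mol·L⁻¹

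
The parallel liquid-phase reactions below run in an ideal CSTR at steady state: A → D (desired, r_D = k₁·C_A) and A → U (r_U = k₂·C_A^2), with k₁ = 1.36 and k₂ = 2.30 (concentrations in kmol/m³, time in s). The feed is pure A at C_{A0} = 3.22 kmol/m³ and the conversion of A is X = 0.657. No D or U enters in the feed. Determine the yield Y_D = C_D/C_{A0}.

Exit C_A = C_{A0}(1−X) = 3.22×0.343 = 1.104 kmol/m³.
A CSTR operates uniformly at the exit composition, giving r_D = 1.502 and r_U = 2.806 (each k·C_A^n at C_A = 1.104).
Fraction of consumed A going to D: r_D/(r_D+r_U) = 0.3487.
C_D = 0.3487·C_{A0}·X = 0.3487×3.22×0.657 = 0.738 kmol/m³; Y_D = C_D/C_{A0} = 0.229.

0.229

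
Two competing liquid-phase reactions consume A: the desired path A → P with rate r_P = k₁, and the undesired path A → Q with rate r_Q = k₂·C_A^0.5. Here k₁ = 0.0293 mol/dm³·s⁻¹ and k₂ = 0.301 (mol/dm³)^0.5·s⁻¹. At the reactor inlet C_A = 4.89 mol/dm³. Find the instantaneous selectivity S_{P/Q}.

0.0440

S_{P/Q} = r_P/r_Q = (k₁)/(k₂·C_A^0.5) = (k₁/k₂)·C_A^-0.5.
= (0.0293) / (0.301×4.890^0.5) = 0.02930/0.6656 = 0.0440.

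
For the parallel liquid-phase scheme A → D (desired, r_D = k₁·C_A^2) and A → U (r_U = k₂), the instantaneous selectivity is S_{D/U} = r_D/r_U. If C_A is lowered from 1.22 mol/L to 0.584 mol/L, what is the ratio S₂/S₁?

S_{D/U} = (k₁/k₂)·C_A^2, so S₂/S₁ = (C_{A,2}/C_{A,1})^2.
= (0.584/1.22)^2 = (0.4787)^2 = 0.229.

0.229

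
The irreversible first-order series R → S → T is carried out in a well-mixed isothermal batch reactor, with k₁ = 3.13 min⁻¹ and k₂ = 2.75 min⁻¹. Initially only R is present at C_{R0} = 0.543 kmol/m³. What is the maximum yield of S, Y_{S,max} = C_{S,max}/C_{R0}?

0.392

For a first-order series the maximum intermediate yield is C_{S,max}/C_{R0} = (k₁/k₂)^[k₂/(k₂−k₁)].
= (3.13/2.75)^(2.75/(2.75−3.13)) = (1.138)^(-7.237) = 0.3919.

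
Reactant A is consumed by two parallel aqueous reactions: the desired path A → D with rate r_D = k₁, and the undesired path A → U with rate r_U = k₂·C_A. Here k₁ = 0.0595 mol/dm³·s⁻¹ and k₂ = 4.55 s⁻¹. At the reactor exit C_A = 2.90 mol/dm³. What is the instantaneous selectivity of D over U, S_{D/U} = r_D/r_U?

0.00451

S_{D/U} = r_D/r_U = (k₁)/(k₂·C_A) = (k₁/k₂)·C_A⁻¹.
= (0.0595) / (4.55×2.900) = 0.05950/13.19 = 0.00451.
The undesired path is higher order in A, so low C_A (CSTR or dilute feed) favours D.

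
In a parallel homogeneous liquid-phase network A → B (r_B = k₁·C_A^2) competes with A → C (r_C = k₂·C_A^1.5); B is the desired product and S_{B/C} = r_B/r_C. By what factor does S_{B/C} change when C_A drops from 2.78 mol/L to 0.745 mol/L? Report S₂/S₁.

0.518

S_{B/C} = (k₁/k₂)·C_A^0.5, so S₂/S₁ = (C_{A,2}/C_{A,1})^0.5.
= (0.745/2.78)^0.5 = (0.2680)^0.5 = 0.518.
Selectivity toward B falls as C_A falls — high-concentration operation is favoured.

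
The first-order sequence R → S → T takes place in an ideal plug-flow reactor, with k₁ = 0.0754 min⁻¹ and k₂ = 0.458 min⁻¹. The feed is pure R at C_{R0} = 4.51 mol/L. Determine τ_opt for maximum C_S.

4.72 min

The intermediate peaks when r₁ = r₂, i.e. k₁e^(−k₁τ) = k₂e^(−k₂τ), giving τ_opt = ln(k₂/k₁)/(k₂−k₁).
= ln(0.458/0.0754)/(0.458−0.0754) = ln(6.074)/0.3826 = 1.804/0.3826 = 4.72 min.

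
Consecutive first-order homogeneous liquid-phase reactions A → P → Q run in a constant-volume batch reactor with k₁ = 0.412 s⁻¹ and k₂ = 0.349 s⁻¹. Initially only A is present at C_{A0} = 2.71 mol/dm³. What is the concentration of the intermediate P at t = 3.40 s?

For first-order series with pure A initially, C_P(t) = k₁C_{A0}/(k₂−k₁)·(e^(−k₁t) − e^(−k₂t)).
e^(−k₁t) = e^(−0.412×3.40) = e^(−1.401) = 0.2464; e^(−k₂t) = e^(−1.187) = 0.3053.
C_P = 0.412×2.71/(0.349−0.412) × (0.2464−0.3053) = (-17.72)×(-0.05886) = 1.043 mol/dm³.

1.04 mol/dm³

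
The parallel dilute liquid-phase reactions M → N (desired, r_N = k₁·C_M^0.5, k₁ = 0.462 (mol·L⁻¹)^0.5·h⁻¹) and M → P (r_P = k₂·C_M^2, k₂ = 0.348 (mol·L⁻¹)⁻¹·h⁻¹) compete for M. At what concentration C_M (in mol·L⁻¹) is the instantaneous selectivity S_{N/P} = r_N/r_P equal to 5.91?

0.370 mol·L⁻¹

S_{N/P} = (k₁/k₂)·C_M^-1.5 ⇒ C_M = (S·k₂/k₁)^(1/(-1.5)).
= (5.91×0.348/0.462)^(-0.6667) = (4.452)^(-0.6667) = 0.370 mol·L⁻¹.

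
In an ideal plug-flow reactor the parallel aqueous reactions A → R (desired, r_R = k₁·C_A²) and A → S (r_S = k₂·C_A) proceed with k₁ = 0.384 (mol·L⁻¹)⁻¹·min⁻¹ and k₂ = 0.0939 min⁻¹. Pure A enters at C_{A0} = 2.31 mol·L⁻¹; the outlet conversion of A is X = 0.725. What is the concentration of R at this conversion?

C_A = C_{A0}(1−X) = 0.6353 mol·L⁻¹.
Along a PFR/batch, dC_S/dC_A = −r_S/(r_R+r_S) = −k₂/(k₂+k₁·C_A).
Integrating from C_{A0} to C_A: C_S = (0.0939/0.384)·ln[(0.0939+0.384·2.31)/(0.0939+0.384·0.635)] = 0.2445·ln(0.9809/0.3378) = 0.2607 mol·L⁻¹.
Then C_R = (C_{A0}−C_A) − C_S = 1.675 − 0.2607 = 1.414 mol·L⁻¹.

1.41 mol·L⁻¹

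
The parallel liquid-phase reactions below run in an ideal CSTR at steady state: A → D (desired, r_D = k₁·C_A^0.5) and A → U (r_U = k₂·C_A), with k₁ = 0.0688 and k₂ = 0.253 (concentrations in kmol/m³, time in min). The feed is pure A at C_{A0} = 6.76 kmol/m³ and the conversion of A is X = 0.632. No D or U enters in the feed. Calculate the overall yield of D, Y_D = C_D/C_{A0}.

Exit C_A = C_{A0}(1−X) = 6.76×0.368 = 2.488 kmol/m³.
Rates in a CSTR are evaluated at the outlet concentration: r_D = 0.0688×2.488^0.5 = 0.1085, r_U = 0.253×2.488 = 0.6294.
Fraction of consumed A going to D: r_D/(r_D+r_U) = 0.1471.
C_D = 0.1471·C_{A0}·X = 0.1471×6.76×0.632 = 0.628 kmol/m³; Y_D = C_D/C_{A0} = 0.0929.

0.0929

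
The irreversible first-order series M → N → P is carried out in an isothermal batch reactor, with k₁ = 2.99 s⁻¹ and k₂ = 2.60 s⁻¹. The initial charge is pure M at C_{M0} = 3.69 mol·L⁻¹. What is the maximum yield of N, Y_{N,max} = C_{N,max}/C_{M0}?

Evaluating C_N at t_opt = ln(k₂/k₁)/(k₂−k₁) gives C_{N,max}/C_{M0} = (k₁/k₂)^[k₂/(k₂−k₁)].
= (2.99/2.60)^(2.60/(2.60−2.99)) = (1.150)^(-6.667) = 0.3939.

0.394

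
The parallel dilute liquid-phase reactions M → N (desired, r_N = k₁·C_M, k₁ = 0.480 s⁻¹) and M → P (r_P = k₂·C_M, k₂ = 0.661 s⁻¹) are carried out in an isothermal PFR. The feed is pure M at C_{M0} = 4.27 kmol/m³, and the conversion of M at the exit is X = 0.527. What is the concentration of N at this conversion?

C_M = C_{M0}(1−X) = 2.020 kmol/m³.
Both paths are first order in M, so the instantaneous fraction to N is constant: dC_N/d(−C_M) = k₁/(k₁+k₂) = 0.4207.
C_N = 0.4207·(C_{M0}−C_M) = 0.4207×2.250 = 0.947 kmol/m³.

0.947 kmol/m³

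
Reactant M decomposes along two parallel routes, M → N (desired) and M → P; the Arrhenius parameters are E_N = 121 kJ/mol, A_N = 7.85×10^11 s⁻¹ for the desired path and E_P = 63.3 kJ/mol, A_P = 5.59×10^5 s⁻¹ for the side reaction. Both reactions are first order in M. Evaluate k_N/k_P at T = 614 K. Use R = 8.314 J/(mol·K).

17.3

k_N/k_P = (A_N/A_P)·exp[−(E_N−E_P)/(RT)] = (A_N/A_P)·exp[(E_P−E_N)/(RT)].
(E_P−E_N)/(RT) = (63.3−121)×10³/(8.314×614) = -57700/5105 = -11.30.
k_N/k_P = (7.85×10^11/5.59×10^5)·exp(-11.30) = 1.404×10^6 × 1.233×10^-5 = 17.3.
Since E_N > E_P, raising the temperature improves selectivity toward N.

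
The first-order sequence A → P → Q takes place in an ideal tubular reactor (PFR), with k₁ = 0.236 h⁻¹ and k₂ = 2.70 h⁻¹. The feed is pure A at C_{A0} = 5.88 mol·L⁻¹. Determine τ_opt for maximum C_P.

Setting dC_P/dτ = 0 gives τ_opt = ln(k₂/k₁)/(k₂−k₁).
= ln(2.70/0.236)/(2.70−0.236) = ln(11.44)/2.464 = 2.437/2.464 = 0.989 h.

0.989 h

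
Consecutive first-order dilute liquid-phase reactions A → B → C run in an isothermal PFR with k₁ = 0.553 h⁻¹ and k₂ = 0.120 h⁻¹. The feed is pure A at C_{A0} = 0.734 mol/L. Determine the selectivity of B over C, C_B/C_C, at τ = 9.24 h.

0.713

The intermediate concentration in a first-order A→B→C sequence is C_B = k₁C_{A0}(e^(−k₁τ) − e^(−k₂τ))/(k₂−k₁).
e^(−k₁τ) = e^(−0.553×9.24) = e^(−5.110) = 0.006038; e^(−k₂τ) = e^(−1.109) = 0.3300.
C_B = 0.553×0.734/(0.120−0.553) × (0.006038−0.3300) = (-0.9374)×(-0.3239) = 0.3036 mol/L.
C_A = C_{A0}e^(−k₁τ) = 0.004432 mol/L, so C_C = C_{A0}−C_A−C_B = 0.4259 mol/L; C_B/C_C = 0.713.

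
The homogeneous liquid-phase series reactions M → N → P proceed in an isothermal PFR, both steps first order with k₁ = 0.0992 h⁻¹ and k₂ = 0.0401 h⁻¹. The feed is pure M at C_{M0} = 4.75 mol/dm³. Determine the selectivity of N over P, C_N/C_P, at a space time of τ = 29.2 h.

0.828

The intermediate concentration in a first-order A→B→C sequence is C_N = k₁C_{M0}(e^(−k₁τ) − e^(−k₂τ))/(k₂−k₁).
e^(−k₁τ) = e^(−0.0992×29.2) = e^(−2.897) = 0.05521; e^(−k₂τ) = e^(−1.171) = 0.3101.
C_N = 0.0992×4.75/(0.0401−0.0992) × (0.05521−0.3101) = (-7.973)×(-0.2549) = 2.032 mol/dm³.
C_M = C_{M0}e^(−k₁τ) = 0.2622 mol/dm³, so C_P = C_{M0}−C_M−C_N = 2.456 mol/dm³; C_N/C_P = 0.828.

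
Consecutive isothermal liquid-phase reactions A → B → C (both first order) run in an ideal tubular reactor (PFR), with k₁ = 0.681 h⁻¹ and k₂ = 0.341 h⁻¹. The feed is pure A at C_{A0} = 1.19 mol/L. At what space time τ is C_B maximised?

2.03 h

The intermediate peaks when r₁ = r₂, i.e. k₁e^(−k₁τ) = k₂e^(−k₂τ), giving τ_opt = ln(k₂/k₁)/(k₂−k₁).
= ln(0.341/0.681)/(0.341−0.681) = ln(0.5007)/-0.3400 = -0.6917/-0.3400 = 2.03 h.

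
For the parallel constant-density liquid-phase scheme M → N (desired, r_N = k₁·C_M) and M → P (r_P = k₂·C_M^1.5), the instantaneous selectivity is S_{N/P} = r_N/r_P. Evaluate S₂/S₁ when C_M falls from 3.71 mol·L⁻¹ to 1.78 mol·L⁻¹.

S_{N/P} = (k₁/k₂)·C_M^-0.5, so S₂/S₁ = (C_{M,2}/C_{M,1})^-0.5.
= (1.78/3.71)^(-0.5) = (0.4798)^(-0.5) = 1.44.
Selectivity toward N rises as C_M falls — low-concentration operation is favoured.

1.44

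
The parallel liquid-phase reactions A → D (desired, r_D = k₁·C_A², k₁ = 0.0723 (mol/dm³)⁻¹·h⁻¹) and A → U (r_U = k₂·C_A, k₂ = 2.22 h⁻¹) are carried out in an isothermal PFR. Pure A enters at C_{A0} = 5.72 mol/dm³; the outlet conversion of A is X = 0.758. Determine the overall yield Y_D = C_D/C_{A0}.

C_A = C_{A0}(1−X) = 1.384 mol/dm³.
Along a PFR/batch, dC_U/dC_A = −r_U/(r_D+r_U) = −k₂/(k₂+k₁·C_A).
Integrating from C_{A0} to C_A: C_U = (2.22/0.0723)·ln[(2.22+0.0723·5.72)/(2.22+0.0723·1.38)] = 30.71·ln(2.634/2.320) = 3.891 mol/dm³.
Then C_D = (C_{A0}−C_A) − C_U = 4.336 − 3.891 = 0.4444 mol/dm³.
Y_D = C_D/C_{A0} = 0.4444/5.72 = 0.0777.

0.0777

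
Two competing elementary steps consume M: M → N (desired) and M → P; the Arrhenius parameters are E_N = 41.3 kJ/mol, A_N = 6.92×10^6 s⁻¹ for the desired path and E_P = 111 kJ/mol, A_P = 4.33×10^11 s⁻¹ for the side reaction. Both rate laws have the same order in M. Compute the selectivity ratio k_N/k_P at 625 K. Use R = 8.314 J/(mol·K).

10.7

k_N/k_P = (A_N/A_P)·exp[−(E_N−E_P)/(RT)] = (A_N/A_P)·exp[(E_P−E_N)/(RT)].
(E_P−E_N)/(RT) = (111−41.3)×10³/(8.314×625) = 69700/5196 = 13.41.
k_N/k_P = (6.92×10^6/4.33×10^11)·exp(13.41) = 1.598×10^-5 × 6.690×10^5 = 10.7.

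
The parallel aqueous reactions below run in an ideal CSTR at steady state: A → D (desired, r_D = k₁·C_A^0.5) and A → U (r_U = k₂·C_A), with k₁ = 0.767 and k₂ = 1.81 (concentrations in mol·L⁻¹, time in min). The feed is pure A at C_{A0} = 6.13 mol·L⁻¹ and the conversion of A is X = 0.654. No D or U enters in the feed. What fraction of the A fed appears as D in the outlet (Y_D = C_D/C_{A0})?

Exit C_A = C_{A0}(1−X) = 6.13×0.346 = 2.121 mol·L⁻¹.
In a CSTR the entire volume is at exit conditions, so r_D = 0.767×2.121^0.5 = 1.117 and r_U = 1.81×2.121 = 3.839.
Fraction of consumed A going to D: r_D/(r_D+r_U) = 0.2254.
C_D = 0.2254·C_{A0}·X = 0.2254×6.13×0.654 = 0.904 mol·L⁻¹; Y_D = C_D/C_{A0} = 0.147.

0.147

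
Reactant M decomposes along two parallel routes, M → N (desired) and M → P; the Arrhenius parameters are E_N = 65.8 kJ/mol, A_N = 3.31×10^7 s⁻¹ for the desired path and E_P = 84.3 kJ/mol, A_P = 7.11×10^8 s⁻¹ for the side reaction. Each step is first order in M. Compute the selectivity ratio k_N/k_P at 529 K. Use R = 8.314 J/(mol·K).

3.12

Since both paths have the same order in M, the concentration cancels and S_{N/P} = k_N/k_P = (A_N/A_P)·exp[(E_P−E_N)/(RT)].
(E_P−E_N)/(RT) = (84.3−65.8)×10³/(8.314×529) = 18500/4398 = 4.206.
k_N/k_P = (3.31×10^7/7.11×10^8)·exp(4.206) = 0.04655 × 67.11 = 3.12.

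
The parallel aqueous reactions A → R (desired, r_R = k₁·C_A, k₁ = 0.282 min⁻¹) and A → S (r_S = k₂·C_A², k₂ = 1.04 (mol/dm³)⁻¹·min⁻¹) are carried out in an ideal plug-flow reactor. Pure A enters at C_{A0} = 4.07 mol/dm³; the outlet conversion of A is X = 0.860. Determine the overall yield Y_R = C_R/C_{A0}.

C_A = C_{A0}(1−X) = 0.5698 mol/dm³.
Along a PFR/batch, dC_R/dC_A = −r_R/(r_R+r_S) = −k₁/(k₁+k₂·C_A).
Integrating from C_{A0} to C_A: C_R = (0.282/1.04)·ln[(0.282+1.04·4.07)/(0.282+1.04·0.570)] = 0.2712·ln(4.515/0.8746) = 0.4451 mol/dm³.
Y_R = C_R/C_{A0} = 0.4451/4.07 = 0.109.

0.109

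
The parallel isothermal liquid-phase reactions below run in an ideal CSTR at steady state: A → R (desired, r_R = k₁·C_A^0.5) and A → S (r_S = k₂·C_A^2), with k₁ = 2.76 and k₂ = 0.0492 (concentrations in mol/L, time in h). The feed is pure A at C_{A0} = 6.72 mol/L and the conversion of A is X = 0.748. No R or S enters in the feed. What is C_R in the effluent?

Exit C_A = C_{A0}(1−X) = 6.72×0.252 = 1.693 mol/L.
Rates in a CSTR are evaluated at the outlet concentration: r_R = 2.76×1.693^0.5 = 3.592, r_S = 0.0492×1.693^2 = 0.1411.
Fraction of consumed A going to R: r_R/(r_R+r_S) = 0.9622.
C_R = 0.9622·C_{A0}·X = 0.9622×6.72×0.748 = 4.84 mol/L.

4.84 mol/L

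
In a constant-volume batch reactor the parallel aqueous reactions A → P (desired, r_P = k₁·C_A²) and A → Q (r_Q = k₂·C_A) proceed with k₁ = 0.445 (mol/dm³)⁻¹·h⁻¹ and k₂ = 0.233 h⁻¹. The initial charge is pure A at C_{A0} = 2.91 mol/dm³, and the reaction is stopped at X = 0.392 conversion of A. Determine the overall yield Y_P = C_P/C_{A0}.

C_A = C_{A0}(1−X) = 1.769 mol/dm³.
Along a PFR/batch, dC_Q/dC_A = −r_Q/(r_P+r_Q) = −k₂/(k₂+k₁·C_A).
Integrating from C_{A0} to C_A: C_Q = (0.233/0.445)·ln[(0.233+0.445·2.91)/(0.233+0.445·1.77)] = 0.5236·ln(1.528/1.020) = 0.2114 mol/dm³.
Then C_P = (C_{A0}−C_A) − C_Q = 1.141 − 0.2114 = 0.9293 mol/dm³.
Y_P = C_P/C_{A0} = 0.9293/2.91 = 0.319.

0.319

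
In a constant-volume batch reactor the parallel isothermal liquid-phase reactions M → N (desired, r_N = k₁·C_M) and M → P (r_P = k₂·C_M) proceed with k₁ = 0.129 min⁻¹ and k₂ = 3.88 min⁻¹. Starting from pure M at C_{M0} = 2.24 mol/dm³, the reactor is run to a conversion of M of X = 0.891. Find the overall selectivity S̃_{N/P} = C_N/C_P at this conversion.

C_M = C_{M0}(1−X) = 0.2442 mol/dm³.
Both paths are first order in M, so the instantaneous fraction to N is constant: dC_N/d(−C_M) = k₁/(k₁+k₂) = 0.03218.
C_N = 0.03218·(C_{M0}−C_M) = 0.03218×1.996 = 0.0642 mol/dm³.
C_P = (C_{M0}−C_M)−C_N = 1.932 mol/dm³; S̃_{N/P} = 0.06422/1.932 = 0.0332.

0.0332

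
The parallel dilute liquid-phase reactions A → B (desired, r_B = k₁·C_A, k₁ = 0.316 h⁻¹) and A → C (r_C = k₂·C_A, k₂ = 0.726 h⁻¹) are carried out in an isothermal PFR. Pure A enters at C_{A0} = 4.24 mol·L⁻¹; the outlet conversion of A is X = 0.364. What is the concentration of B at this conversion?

C_A = C_{A0}(1−X) = 2.697 mol·L⁻¹.
Both paths are first order in A, so the instantaneous fraction to B is constant: dC_B/d(−C_A) = k₁/(k₁+k₂) = 0.3033.
C_B = 0.3033·(C_{A0}−C_A) = 0.3033×1.543 = 0.468 mol·L⁻¹.

0.468 mol·L⁻¹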